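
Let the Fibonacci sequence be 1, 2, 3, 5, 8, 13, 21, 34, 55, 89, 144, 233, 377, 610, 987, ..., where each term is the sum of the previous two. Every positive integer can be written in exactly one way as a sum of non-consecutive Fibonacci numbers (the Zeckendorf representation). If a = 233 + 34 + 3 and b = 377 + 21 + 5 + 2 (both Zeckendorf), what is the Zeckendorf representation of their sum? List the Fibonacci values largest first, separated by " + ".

The two numbers are 270 and 405, so their sum is 675.
675: greatest Fibonacci not exceeding it is 610, leaving 65
65: greatest Fibonacci not exceeding it is 55, leaving 10
10: greatest Fibonacci not exceeding it is 8, leaving 2
2: greatest Fibonacci not exceeding it is 2, leaving 0

610 + 55 + 8 + 2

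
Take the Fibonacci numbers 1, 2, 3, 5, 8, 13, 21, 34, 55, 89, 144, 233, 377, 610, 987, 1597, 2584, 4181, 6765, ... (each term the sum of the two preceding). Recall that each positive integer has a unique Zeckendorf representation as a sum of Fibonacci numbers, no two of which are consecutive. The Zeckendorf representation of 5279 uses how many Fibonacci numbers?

Repeatedly subtract the largest Fibonacci number that fits:
4181 ≤ 5279 < 6765, so take 4181; remainder 1098
987 ≤ 1098 < 1597, so take 987; remainder 111
89 ≤ 111 < 144, so take 89; remainder 22
21 ≤ 22 < 34, so take 21; remainder 1
1 ≤ 1 < 2, so take 1; remainder 0
5279 = 4181 + 987 + 89 + 21 + 1, which has 5 terms.

5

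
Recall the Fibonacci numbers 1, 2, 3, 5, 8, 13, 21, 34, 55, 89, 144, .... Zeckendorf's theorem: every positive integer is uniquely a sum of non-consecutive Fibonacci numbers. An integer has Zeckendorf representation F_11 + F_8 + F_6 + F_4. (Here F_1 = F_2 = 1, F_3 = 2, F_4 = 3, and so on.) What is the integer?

121

F_11 + F_8 + F_6 + F_4 = 89 + 21 + 8 + 3 = 121.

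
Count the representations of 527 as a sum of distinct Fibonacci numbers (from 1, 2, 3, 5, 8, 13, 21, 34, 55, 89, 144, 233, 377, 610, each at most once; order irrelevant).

527 = 377+144+5+1 = 377+144+3+2+1 = 377+89+55+5+1 = 377+89+55+3+2+1 = … (10 more), for 14 in all.

14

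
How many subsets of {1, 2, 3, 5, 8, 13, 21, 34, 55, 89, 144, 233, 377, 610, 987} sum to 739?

739 = 610+89+34+5+1 = 610+89+34+3+2+1 = 610+89+21+13+5+1 = … (16 more), for 19 in all.

19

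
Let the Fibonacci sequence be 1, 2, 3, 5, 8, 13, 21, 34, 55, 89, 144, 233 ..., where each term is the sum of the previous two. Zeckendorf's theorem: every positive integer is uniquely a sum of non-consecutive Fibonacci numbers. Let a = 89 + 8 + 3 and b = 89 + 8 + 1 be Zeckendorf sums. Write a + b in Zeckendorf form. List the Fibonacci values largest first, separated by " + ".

The two numbers are 100 and 98, so their sum is 198.
Repeatedly subtract the largest Fibonacci number that fits:
largest Fibonacci ≤ 198 is 144; 198 − 144 = 54
largest Fibonacci ≤ 54 is 34; 54 − 34 = 20
largest Fibonacci ≤ 20 is 13; 20 − 13 = 7
largest Fibonacci ≤ 7 is 5; 7 − 5 = 2
largest Fibonacci ≤ 2 is 2; 2 − 2 = 0

144 + 34 + 13 + 5 + 2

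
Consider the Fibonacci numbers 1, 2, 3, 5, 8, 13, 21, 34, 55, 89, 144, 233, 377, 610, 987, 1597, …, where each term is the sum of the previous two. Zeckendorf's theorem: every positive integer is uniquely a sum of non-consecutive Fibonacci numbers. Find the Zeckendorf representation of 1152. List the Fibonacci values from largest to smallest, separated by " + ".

987 + 144 + 21

1152 − 987 = 165
165 − 144 = 21
21 − 21 = 0
So 1152 = 987 + 144 + 21, with no two terms consecutive in the sequence.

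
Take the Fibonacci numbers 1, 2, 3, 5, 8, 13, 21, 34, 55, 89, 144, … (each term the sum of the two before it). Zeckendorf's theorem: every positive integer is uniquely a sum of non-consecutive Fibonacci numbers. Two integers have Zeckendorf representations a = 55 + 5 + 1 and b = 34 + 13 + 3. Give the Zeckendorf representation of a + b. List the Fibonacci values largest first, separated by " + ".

89 + 21 + 1

The two numbers are 61 and 50, so their sum is 111.
subtract 89 from 111: 22 remains
subtract 21 from 22: 1 remains
subtract 1 from 1: 0 remains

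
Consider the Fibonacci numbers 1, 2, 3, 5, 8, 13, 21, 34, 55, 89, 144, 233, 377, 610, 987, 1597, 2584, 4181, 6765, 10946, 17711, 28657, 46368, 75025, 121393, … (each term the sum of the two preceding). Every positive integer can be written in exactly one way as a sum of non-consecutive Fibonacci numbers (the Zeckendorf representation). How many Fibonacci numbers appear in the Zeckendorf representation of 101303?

Greedy algorithm:
101303 − 75025 = 26278
26278 − 17711 = 8567
8567 − 6765 = 1802
1802 − 1597 = 205
205 − 144 = 61
61 − 55 = 6
6 − 5 = 1
1 − 1 = 0
101303 = 75025 + 17711 + 6765 + 1597 + 144 + 55 + 5 + 1, which has 8 terms.

8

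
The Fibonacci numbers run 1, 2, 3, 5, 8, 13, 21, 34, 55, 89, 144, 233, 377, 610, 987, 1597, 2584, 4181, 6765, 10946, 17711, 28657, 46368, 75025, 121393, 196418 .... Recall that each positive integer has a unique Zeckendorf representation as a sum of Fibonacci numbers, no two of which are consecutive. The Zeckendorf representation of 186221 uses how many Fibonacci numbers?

8

Repeatedly subtract the largest Fibonacci number that fits:
take 121393 (≤ 186221); 186221 − 121393 = 64828
take 46368 (≤ 64828); 64828 − 46368 = 18460
take 17711 (≤ 18460); 18460 − 17711 = 749
take 610 (≤ 749); 749 − 610 = 139
take 89 (≤ 139); 139 − 89 = 50
take 34 (≤ 50); 50 − 34 = 16
take 13 (≤ 16); 16 − 13 = 3
take 3 (≤ 3); 3 − 3 = 0
186221 = 121393 + 46368 + 17711 + 610 + 89 + 34 + 13 + 3, which has 8 terms.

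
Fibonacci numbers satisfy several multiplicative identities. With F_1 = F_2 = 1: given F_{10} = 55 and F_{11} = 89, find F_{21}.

By F_{2k+1} = F_k² + F_{k+1}²: F_{21} = 55² + 89² = 3025 + 7921 = 10946.

10946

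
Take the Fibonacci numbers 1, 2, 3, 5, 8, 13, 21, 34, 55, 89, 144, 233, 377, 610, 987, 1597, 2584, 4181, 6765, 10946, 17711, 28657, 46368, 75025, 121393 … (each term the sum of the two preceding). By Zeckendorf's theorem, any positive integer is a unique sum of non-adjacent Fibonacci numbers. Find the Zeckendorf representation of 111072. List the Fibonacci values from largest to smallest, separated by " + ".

75025 + 28657 + 6765 + 610 + 13 + 2

111072: greatest Fibonacci not exceeding it is 75025, leaving 36047
36047: greatest Fibonacci not exceeding it is 28657, leaving 7390
7390: greatest Fibonacci not exceeding it is 6765, leaving 625
625: greatest Fibonacci not exceeding it is 610, leaving 15
15: greatest Fibonacci not exceeding it is 13, leaving 2
2: greatest Fibonacci not exceeding it is 2, leaving 0
So 111072 = 75025 + 28657 + 6765 + 610 + 13 + 2, with no two terms consecutive in the sequence.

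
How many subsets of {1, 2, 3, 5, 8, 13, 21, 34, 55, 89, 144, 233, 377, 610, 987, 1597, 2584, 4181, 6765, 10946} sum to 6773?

6773 = 6765+8 = 6765+5+3 = 4181+2584+8 = 6765+5+2+1 = … (19 more), for 23 in all.

23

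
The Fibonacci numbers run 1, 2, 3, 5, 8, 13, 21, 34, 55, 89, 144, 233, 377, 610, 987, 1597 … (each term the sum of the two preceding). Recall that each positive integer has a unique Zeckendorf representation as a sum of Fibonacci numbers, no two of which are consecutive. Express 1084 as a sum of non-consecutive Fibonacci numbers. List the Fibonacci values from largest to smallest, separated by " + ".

987 + 89 + 8

take 987 (≤ 1084); 1084 − 987 = 97
take 89 (≤ 97); 97 − 89 = 8
take 8 (≤ 8); 8 − 8 = 0
So 1084 = 987 + 89 + 8, with no two terms consecutive in the sequence.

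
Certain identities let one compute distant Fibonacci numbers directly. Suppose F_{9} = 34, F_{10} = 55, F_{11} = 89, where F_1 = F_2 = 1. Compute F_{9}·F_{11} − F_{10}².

1

34·89 − 55² = 3026 − 3025 = 1. (Cassini's identity: F_{k−1}F_{k+1} − F_k² = (−1)^k.)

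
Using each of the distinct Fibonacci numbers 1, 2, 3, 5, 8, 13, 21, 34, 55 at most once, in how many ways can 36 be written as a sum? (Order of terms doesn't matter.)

Starting from the Zeckendorf form and repeatedly splitting a term F_k into F_{k−1} + F_{k−2} (when neither is already used) reaches every representation.
36 = 34+2 = 21+13+2 = 21+8+5+2 — 3 representations.

3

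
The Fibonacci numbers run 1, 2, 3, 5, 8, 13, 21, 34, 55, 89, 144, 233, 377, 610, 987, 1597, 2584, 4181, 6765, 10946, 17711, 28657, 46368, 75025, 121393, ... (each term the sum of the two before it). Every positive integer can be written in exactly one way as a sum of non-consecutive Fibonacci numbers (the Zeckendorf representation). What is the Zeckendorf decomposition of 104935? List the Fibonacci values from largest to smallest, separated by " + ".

75025 + 28657 + 987 + 233 + 21 + 8 + 3 + 1

Greedily peel off the largest Fibonacci term at each step:
largest Fibonacci ≤ 104935 is 75025; 104935 − 75025 = 29910
largest Fibonacci ≤ 29910 is 28657; 29910 − 28657 = 1253
largest Fibonacci ≤ 1253 is 987; 1253 − 987 = 266
largest Fibonacci ≤ 266 is 233; 266 − 233 = 33
largest Fibonacci ≤ 33 is 21; 33 − 21 = 12
largest Fibonacci ≤ 12 is 8; 12 − 8 = 4
largest Fibonacci ≤ 4 is 3; 4 − 3 = 1
largest Fibonacci ≤ 1 is 1; 1 − 1 = 0
So 104935 = 75025 + 28657 + 987 + 233 + 21 + 8 + 3 + 1, with no two terms consecutive in the sequence.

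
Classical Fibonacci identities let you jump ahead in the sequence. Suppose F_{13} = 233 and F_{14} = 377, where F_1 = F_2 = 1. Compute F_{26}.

By the doubling identity F_{2k} = F_k(2F_{k+1} − F_k): F_{26} = 233·(2·377 − 233) = 233·521 = 121393.

121393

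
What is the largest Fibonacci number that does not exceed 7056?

6765 ≤ 7056 < 10946, so the largest Fibonacci number not exceeding 7056 is 6765.

6765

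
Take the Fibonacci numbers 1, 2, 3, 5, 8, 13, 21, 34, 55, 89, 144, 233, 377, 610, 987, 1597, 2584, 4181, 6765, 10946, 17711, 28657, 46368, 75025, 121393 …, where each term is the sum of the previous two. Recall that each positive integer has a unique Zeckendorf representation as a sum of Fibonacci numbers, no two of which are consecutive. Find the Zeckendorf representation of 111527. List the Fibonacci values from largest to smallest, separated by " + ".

75025 + 28657 + 6765 + 987 + 89 + 3 + 1

Greedily peel off the largest Fibonacci term at each step:
largest Fibonacci ≤ 111527 is 75025; 111527 − 75025 = 36502
largest Fibonacci ≤ 36502 is 28657; 36502 − 28657 = 7845
largest Fibonacci ≤ 7845 is 6765; 7845 − 6765 = 1080
largest Fibonacci ≤ 1080 is 987; 1080 − 987 = 93
largest Fibonacci ≤ 93 is 89; 93 − 89 = 4
largest Fibonacci ≤ 4 is 3; 4 − 3 = 1
largest Fibonacci ≤ 1 is 1; 1 − 1 = 0
So 111527 = 75025 + 28657 + 6765 + 987 + 89 + 3 + 1, with no two terms consecutive in the sequence.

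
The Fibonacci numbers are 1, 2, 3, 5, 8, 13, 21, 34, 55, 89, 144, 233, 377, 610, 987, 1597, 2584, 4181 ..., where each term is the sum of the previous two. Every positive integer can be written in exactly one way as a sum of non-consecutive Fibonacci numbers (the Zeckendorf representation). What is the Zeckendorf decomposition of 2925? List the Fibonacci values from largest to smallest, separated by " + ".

2584 + 233 + 89 + 13 + 5 + 1

2925 − 2584 = 341
341 − 233 = 108
108 − 89 = 19
19 − 13 = 6
6 − 5 = 1
1 − 1 = 0
So 2925 = 2584 + 233 + 89 + 13 + 5 + 1, with no two terms consecutive in the sequence.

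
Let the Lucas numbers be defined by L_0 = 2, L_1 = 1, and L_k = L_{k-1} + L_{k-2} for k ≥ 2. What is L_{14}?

Iterating the recurrence up to L_{8} = 47 and L_{7} = 29:
L_{9} = L_{8} + L_{7} = 47 + 29 = 76
L_{10} = L_{9} + L_{8} = 76 + 47 = 123
L_{11} = L_{10} + L_{9} = 123 + 76 = 199
L_{12} = L_{11} + L_{10} = 199 + 123 = 322
L_{13} = L_{12} + L_{11} = 322 + 199 = 521
L_{14} = L_{13} + L_{12} = 521 + 322 = 843

843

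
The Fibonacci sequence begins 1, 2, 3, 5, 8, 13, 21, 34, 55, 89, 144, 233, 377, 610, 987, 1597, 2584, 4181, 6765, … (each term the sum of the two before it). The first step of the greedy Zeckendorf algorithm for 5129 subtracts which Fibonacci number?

4181 ≤ 5129 < 6765, so the largest Fibonacci number not exceeding 5129 is 4181.

4181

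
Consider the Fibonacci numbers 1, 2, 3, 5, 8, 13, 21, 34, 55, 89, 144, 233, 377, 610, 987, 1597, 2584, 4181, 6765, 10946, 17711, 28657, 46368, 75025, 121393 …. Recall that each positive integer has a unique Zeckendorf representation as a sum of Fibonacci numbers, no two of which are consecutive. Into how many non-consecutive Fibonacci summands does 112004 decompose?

9

Greedily peel off the largest Fibonacci term at each step:
take 75025 (≤ 112004); 112004 − 75025 = 36979
take 28657 (≤ 36979); 36979 − 28657 = 8322
take 6765 (≤ 8322); 8322 − 6765 = 1557
take 987 (≤ 1557); 1557 − 987 = 570
take 377 (≤ 570); 570 − 377 = 193
take 144 (≤ 193); 193 − 144 = 49
take 34 (≤ 49); 49 − 34 = 15
take 13 (≤ 15); 15 − 13 = 2
take 2 (≤ 2); 2 − 2 = 0
112004 = 75025 + 28657 + 6765 + 987 + 377 + 144 + 34 + 13 + 2, which has 9 terms.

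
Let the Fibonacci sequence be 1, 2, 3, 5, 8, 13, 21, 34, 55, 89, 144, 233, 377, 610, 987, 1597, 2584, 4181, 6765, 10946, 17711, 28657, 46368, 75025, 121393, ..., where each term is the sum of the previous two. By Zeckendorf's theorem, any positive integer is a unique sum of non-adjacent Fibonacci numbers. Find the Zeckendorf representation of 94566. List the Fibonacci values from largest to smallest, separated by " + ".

75025 + 17711 + 1597 + 233

subtract 75025 from 94566: 19541 remains
subtract 17711 from 19541: 1830 remains
subtract 1597 from 1830: 233 remains
subtract 233 from 233: 0 remains
So 94566 = 75025 + 17711 + 1597 + 233, with no two terms consecutive in the sequence.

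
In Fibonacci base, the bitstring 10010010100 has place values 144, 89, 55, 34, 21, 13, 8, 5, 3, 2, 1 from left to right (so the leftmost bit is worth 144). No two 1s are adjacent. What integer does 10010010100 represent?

189

Summing the place values of the 1 bits: 144 + 34 + 8 + 3 = 189.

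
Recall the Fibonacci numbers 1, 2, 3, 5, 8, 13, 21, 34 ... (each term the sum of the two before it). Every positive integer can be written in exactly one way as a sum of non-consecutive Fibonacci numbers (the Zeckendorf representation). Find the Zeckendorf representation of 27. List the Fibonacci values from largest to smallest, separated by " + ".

Repeatedly subtract the largest Fibonacci number that fits:
subtract 21 from 27: 6 remains
subtract 5 from 6: 1 remains
subtract 1 from 1: 0 remains
So 27 = 21 + 5 + 1, with no two terms consecutive in the sequence.

21 + 5 + 1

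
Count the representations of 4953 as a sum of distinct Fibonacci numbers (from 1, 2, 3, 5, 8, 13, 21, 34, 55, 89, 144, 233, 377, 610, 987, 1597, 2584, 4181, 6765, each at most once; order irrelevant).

45

Starting from the Zeckendorf form and repeatedly splitting a term F_k into F_{k−1} + F_{k−2} (when neither is already used) reaches every representation.
4953 = 4181+610+144+13+5 = 4181+610+144+13+3+2 = 4181+610+89+55+13+5 = 4181+377+233+144+13+5 = 4181+610+144+8+5+3+2 = … (40 more), for 45 in all.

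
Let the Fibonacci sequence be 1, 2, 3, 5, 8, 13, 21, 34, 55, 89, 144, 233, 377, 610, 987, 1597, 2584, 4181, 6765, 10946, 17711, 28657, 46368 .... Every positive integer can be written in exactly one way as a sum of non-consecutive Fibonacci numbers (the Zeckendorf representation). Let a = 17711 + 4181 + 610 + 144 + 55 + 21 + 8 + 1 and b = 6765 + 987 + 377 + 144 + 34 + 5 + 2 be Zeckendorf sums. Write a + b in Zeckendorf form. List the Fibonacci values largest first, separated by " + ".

The two numbers are 22731 and 8314, so their sum is 31045.
subtract 28657 from 31045: 2388 remains
subtract 1597 from 2388: 791 remains
subtract 610 from 791: 181 remains
subtract 144 from 181: 37 remains
subtract 34 from 37: 3 remains
subtract 3 from 3: 0 remains

28657 + 1597 + 610 + 144 + 34 + 3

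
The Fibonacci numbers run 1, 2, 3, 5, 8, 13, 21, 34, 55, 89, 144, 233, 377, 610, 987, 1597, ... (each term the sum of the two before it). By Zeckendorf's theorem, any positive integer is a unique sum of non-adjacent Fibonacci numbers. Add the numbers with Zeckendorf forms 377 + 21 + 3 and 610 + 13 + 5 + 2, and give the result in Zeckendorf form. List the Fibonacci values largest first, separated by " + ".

987 + 34 + 8 + 2

The two numbers are 401 and 630, so their sum is 1031.
take 987 (≤ 1031); 1031 − 987 = 44
take 34 (≤ 44); 44 − 34 = 10
take 8 (≤ 10); 10 − 8 = 2
take 2 (≤ 2); 2 − 2 = 0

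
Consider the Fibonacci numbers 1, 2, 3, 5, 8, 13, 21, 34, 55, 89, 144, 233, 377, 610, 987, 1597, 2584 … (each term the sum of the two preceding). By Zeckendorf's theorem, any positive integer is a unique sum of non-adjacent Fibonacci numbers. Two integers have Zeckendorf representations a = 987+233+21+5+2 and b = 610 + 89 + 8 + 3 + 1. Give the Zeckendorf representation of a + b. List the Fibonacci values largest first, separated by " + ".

The two numbers are 1248 and 711, so their sum is 1959.
largest Fibonacci ≤ 1959 is 1597; 1959 − 1597 = 362
largest Fibonacci ≤ 362 is 233; 362 − 233 = 129
largest Fibonacci ≤ 129 is 89; 129 − 89 = 40
largest Fibonacci ≤ 40 is 34; 40 − 34 = 6
largest Fibonacci ≤ 6 is 5; 6 − 5 = 1
largest Fibonacci ≤ 1 is 1; 1 − 1 = 0

1597 + 233 + 89 + 34 + 5 + 1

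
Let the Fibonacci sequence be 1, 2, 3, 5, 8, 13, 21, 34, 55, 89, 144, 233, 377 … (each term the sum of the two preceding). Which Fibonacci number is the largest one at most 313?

233

233 ≤ 313 < 377, so the largest Fibonacci number not exceeding 313 is 233.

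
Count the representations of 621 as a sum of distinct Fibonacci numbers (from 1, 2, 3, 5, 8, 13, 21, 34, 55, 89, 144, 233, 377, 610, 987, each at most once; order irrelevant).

Each representation comes from the Zeckendorf form by replacing some F_k with F_{k−1} + F_{k−2} where possible.
621 = 610+8+3 = 610+8+2+1 = 377+233+8+3 = … (12 more), for 15 in all.

15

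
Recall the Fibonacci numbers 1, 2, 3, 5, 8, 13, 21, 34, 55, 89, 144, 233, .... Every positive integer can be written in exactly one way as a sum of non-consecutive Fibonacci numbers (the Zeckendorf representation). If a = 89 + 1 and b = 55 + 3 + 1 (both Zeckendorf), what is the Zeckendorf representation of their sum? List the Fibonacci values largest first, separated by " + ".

The two numbers are 90 and 59, so their sum is 149.
149 − 144 = 5
5 − 5 = 0

144 + 5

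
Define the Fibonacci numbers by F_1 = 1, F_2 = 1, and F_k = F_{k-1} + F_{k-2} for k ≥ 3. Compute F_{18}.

2584

Iterating the recurrence up to F_{11} = 89 and F_{10} = 55:
F_{12} = F_{11} + F_{10} = 89 + 55 = 144
F_{13} = F_{12} + F_{11} = 144 + 89 = 233
F_{14} = F_{13} + F_{12} = 233 + 144 = 377
F_{15} = F_{14} + F_{13} = 377 + 233 = 610
F_{16} = F_{15} + F_{14} = 610 + 377 = 987
F_{17} = F_{16} + F_{15} = 987 + 610 = 1597
F_{18} = F_{17} + F_{16} = 1597 + 987 = 2584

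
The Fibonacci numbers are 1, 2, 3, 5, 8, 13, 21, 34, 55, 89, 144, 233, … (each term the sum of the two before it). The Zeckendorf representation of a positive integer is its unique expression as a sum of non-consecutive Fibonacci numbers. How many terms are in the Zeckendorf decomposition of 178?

2

Repeatedly subtract the largest Fibonacci number that fits:
take 144 (≤ 178); 178 − 144 = 34
take 34 (≤ 34); 34 − 34 = 0
178 = 144 + 34, which has 2 terms.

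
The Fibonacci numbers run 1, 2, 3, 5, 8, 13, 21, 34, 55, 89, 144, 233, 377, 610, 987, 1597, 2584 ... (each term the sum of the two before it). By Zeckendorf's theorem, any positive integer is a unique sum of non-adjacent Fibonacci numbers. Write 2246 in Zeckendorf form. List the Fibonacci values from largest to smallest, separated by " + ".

1597 + 610 + 34 + 5

Repeatedly subtract the largest Fibonacci number that fits:
2246: greatest Fibonacci not exceeding it is 1597, leaving 649
649: greatest Fibonacci not exceeding it is 610, leaving 39
39: greatest Fibonacci not exceeding it is 34, leaving 5
5: greatest Fibonacci not exceeding it is 5, leaving 0
So 2246 = 1597 + 610 + 34 + 5, with no two terms consecutive in the sequence.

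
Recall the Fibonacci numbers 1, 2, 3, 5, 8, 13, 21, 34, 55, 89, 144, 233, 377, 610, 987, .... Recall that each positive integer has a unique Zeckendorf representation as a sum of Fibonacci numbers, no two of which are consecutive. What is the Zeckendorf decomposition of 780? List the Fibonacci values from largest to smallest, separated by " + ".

610 ≤ 780 < 987, so take 610; remainder 170
144 ≤ 170 < 233, so take 144; remainder 26
21 ≤ 26 < 34, so take 21; remainder 5
5 ≤ 5 < 8, so take 5; remainder 0
So 780 = 610 + 144 + 21 + 5, with no two terms consecutive in the sequence.

610 + 144 + 21 + 5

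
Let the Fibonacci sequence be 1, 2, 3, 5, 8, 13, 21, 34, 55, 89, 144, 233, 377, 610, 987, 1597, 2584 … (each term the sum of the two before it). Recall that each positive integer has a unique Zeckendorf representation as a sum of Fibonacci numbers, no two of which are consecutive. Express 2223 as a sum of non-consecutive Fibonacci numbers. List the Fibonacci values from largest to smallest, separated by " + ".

2223 − 1597 = 626
626 − 610 = 16
16 − 13 = 3
3 − 3 = 0
So 2223 = 1597 + 610 + 13 + 3, with no two terms consecutive in the sequence.

1597 + 610 + 13 + 3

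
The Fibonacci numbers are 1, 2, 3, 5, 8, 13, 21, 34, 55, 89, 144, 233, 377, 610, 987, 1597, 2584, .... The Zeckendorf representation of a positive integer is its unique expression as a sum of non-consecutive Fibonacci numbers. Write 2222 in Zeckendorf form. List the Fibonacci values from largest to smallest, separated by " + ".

1597 + 610 + 13 + 2

Greedily peel off the largest Fibonacci term at each step:
subtract 1597 from 2222: 625 remains
subtract 610 from 625: 15 remains
subtract 13 from 15: 2 remains
subtract 2 from 2: 0 remains
So 2222 = 1597 + 610 + 13 + 2, with no two terms consecutive in the sequence.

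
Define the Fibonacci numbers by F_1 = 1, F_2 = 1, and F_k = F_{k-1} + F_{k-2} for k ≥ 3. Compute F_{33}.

Iterating the recurrence up to F_{28} = 317811 and F_{27} = 196418:
F_{29} = F_{28} + F_{27} = 317811 + 196418 = 514229
F_{30} = F_{29} + F_{28} = 514229 + 317811 = 832040
F_{31} = F_{30} + F_{29} = 832040 + 514229 = 1346269
F_{32} = F_{31} + F_{30} = 1346269 + 832040 = 2178309
F_{33} = F_{32} + F_{31} = 2178309 + 1346269 = 3524578

3524578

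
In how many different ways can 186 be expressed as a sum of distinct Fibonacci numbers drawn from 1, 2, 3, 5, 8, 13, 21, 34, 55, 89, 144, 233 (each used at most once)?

186 = 144+34+8 = 144+34+5+3 = 144+21+13+8 = 89+55+34+8 = 144+34+5+2+1 = … (7 more), for 12 in all.

12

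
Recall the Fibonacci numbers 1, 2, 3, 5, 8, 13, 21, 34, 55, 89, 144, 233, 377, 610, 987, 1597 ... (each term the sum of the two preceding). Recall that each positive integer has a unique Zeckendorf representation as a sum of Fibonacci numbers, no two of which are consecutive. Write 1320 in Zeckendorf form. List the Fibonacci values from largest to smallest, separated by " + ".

987 + 233 + 89 + 8 + 3

largest Fibonacci ≤ 1320 is 987; 1320 − 987 = 333
largest Fibonacci ≤ 333 is 233; 333 − 233 = 100
largest Fibonacci ≤ 100 is 89; 100 − 89 = 11
largest Fibonacci ≤ 11 is 8; 11 − 8 = 3
largest Fibonacci ≤ 3 is 3; 3 − 3 = 0
So 1320 = 987 + 233 + 89 + 8 + 3, with no two terms consecutive in the sequence.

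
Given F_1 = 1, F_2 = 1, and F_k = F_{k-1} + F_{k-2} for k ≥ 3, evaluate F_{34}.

Iterating the recurrence up to F_{28} = 317811 and F_{27} = 196418:
F_{29} = F_{28} + F_{27} = 317811 + 196418 = 514229
F_{30} = F_{29} + F_{28} = 514229 + 317811 = 832040
F_{31} = F_{30} + F_{29} = 832040 + 514229 = 1346269
F_{32} = F_{31} + F_{30} = 1346269 + 832040 = 2178309
F_{33} = F_{32} + F_{31} = 2178309 + 1346269 = 3524578
F_{34} = F_{33} + F_{32} = 3524578 + 2178309 = 5702887

5702887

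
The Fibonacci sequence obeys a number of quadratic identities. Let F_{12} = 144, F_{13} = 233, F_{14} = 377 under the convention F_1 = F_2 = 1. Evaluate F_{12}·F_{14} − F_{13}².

-1

144·377 − 233² = 54288 − 54289 = -1. (Cassini's identity: F_{k−1}F_{k+1} − F_k² = (−1)^k.)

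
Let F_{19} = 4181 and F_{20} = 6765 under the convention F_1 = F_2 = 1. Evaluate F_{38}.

By the doubling identity F_{2k} = F_k(2F_{k+1} − F_k): F_{38} = 4181·(2·6765 − 4181) = 4181·9349 = 39088169.

39088169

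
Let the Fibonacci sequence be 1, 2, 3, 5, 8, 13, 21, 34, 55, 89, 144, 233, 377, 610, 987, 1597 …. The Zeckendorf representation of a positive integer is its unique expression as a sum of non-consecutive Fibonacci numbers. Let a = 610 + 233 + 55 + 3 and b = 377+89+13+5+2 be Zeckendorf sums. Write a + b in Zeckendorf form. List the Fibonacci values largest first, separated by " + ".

The two numbers are 901 and 486, so their sum is 1387.
take 987 (≤ 1387); 1387 − 987 = 400
take 377 (≤ 400); 400 − 377 = 23
take 21 (≤ 23); 23 − 21 = 2
take 2 (≤ 2); 2 − 2 = 0

987 + 377 + 21 + 2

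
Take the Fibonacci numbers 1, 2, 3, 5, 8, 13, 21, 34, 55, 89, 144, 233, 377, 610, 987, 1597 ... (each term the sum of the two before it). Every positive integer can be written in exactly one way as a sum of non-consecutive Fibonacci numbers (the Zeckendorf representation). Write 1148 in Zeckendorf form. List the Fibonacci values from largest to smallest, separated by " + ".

987 + 144 + 13 + 3 + 1

Repeatedly subtract the largest Fibonacci number that fits:
take 987 (≤ 1148); 1148 − 987 = 161
take 144 (≤ 161); 161 − 144 = 17
take 13 (≤ 17); 17 − 13 = 4
take 3 (≤ 4); 4 − 3 = 1
take 1 (≤ 1); 1 − 1 = 0
So 1148 = 987 + 144 + 13 + 3 + 1, with no two terms consecutive in the sequence.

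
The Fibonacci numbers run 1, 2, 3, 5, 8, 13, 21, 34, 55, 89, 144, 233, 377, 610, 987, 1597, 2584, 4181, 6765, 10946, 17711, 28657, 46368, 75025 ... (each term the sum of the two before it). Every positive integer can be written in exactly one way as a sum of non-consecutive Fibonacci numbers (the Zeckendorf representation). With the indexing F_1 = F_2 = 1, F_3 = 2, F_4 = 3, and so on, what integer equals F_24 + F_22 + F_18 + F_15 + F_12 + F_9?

F_24 + F_22 + F_18 + F_15 + F_12 + F_9 = 46368 + 17711 + 2584 + 610 + 144 + 34 = 67451.

67451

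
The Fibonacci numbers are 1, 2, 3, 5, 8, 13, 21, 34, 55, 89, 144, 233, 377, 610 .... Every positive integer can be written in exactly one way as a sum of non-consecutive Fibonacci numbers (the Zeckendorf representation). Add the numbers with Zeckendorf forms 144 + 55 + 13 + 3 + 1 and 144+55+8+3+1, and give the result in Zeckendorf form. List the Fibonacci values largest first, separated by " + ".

The two numbers are 216 and 211, so their sum is 427.
subtract 377 from 427: 50 remains
subtract 34 from 50: 16 remains
subtract 13 from 16: 3 remains
subtract 3 from 3: 0 remains

377 + 34 + 13 + 3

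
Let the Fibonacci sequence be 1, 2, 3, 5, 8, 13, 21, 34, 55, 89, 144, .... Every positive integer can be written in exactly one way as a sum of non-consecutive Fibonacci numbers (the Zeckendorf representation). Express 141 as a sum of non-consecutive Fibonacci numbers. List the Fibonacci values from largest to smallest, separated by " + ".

largest Fibonacci ≤ 141 is 89; 141 − 89 = 52
largest Fibonacci ≤ 52 is 34; 52 − 34 = 18
largest Fibonacci ≤ 18 is 13; 18 − 13 = 5
largest Fibonacci ≤ 5 is 5; 5 − 5 = 0
So 141 = 89 + 34 + 13 + 5, with no two terms consecutive in the sequence.

89 + 34 + 13 + 5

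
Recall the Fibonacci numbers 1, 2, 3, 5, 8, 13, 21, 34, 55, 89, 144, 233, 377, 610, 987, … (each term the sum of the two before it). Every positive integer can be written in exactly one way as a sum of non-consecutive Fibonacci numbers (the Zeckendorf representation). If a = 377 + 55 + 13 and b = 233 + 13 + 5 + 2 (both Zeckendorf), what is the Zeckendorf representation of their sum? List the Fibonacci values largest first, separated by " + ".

The two numbers are 445 and 253, so their sum is 698.
Greedily peel off the largest Fibonacci term at each step:
largest Fibonacci ≤ 698 is 610; 698 − 610 = 88
largest Fibonacci ≤ 88 is 55; 88 − 55 = 33
largest Fibonacci ≤ 33 is 21; 33 − 21 = 12
largest Fibonacci ≤ 12 is 8; 12 − 8 = 4
largest Fibonacci ≤ 4 is 3; 4 − 3 = 1
largest Fibonacci ≤ 1 is 1; 1 − 1 = 0

610 + 55 + 21 + 8 + 3 + 1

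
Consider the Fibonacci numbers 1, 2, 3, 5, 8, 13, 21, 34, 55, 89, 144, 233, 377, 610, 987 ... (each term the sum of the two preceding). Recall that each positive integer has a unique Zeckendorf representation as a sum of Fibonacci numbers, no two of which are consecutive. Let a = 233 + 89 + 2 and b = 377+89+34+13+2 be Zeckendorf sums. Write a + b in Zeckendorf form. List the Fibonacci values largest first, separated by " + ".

The two numbers are 324 and 515, so their sum is 839.
839 − 610 = 229
229 − 144 = 85
85 − 55 = 30
30 − 21 = 9
9 − 8 = 1
1 − 1 = 0

610 + 144 + 55 + 21 + 8 + 1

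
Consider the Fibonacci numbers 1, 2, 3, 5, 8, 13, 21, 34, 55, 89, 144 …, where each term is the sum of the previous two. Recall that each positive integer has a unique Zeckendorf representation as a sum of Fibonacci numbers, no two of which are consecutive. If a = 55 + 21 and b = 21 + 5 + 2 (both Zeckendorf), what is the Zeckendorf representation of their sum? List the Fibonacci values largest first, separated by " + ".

89 + 13 + 2

The two numbers are 76 and 28, so their sum is 104.
Greedy algorithm:
104: greatest Fibonacci not exceeding it is 89, leaving 15
15: greatest Fibonacci not exceeding it is 13, leaving 2
2: greatest Fibonacci not exceeding it is 2, leaving 0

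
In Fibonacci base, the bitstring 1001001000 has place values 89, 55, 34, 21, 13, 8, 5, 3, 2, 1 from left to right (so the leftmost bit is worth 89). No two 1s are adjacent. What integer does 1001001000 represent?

Summing the place values of the 1 bits: 89 + 21 + 5 = 115.

115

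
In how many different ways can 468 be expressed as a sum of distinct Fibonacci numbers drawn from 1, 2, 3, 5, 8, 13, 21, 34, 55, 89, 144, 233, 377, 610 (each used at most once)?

8

Starting from the Zeckendorf form and repeatedly splitting a term F_k into F_{k−1} + F_{k−2} (when neither is already used) reaches every representation.
468 = 377+89+2 = 377+55+34+2 = 233+144+89+2 = … (5 more), for 8 in all.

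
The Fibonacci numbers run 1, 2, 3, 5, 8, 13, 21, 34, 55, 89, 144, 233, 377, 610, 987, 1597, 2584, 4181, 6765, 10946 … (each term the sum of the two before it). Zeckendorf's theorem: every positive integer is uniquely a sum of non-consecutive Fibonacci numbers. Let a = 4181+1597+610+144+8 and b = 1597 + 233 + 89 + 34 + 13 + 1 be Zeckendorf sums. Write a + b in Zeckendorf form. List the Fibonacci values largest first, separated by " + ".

The two numbers are 6540 and 1967, so their sum is 8507.
Greedily peel off the largest Fibonacci term at each step:
8507: greatest Fibonacci not exceeding it is 6765, leaving 1742
1742: greatest Fibonacci not exceeding it is 1597, leaving 145
145: greatest Fibonacci not exceeding it is 144, leaving 1
1: greatest Fibonacci not exceeding it is 1, leaving 0

6765 + 1597 + 144 + 1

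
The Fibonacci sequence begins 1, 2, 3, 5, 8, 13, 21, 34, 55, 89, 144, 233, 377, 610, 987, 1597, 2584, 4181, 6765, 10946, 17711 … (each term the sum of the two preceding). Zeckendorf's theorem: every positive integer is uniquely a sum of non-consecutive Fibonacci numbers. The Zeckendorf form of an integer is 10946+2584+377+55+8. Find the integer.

10946+2584+377+55+8 = 13970.

13970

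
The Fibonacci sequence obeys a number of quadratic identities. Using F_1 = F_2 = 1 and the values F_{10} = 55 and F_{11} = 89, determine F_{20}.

By the doubling identity F_{2k} = F_k(2F_{k+1} − F_k): F_{20} = 55·(2·89 − 55) = 55·123 = 6765.

6765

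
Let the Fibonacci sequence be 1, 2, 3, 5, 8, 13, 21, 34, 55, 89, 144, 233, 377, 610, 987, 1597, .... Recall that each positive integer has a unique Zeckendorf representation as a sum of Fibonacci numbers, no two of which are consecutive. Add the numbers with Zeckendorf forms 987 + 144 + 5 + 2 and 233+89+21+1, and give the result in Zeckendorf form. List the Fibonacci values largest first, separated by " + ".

987 + 377 + 89 + 21 + 8

The two numbers are 1138 and 344, so their sum is 1482.
Repeatedly subtract the largest Fibonacci number that fits:
987 ≤ 1482 < 1597, so take 987; remainder 495
377 ≤ 495 < 610, so take 377; remainder 118
89 ≤ 118 < 144, so take 89; remainder 29
21 ≤ 29 < 34, so take 21; remainder 8
8 ≤ 8 < 13, so take 8; remainder 0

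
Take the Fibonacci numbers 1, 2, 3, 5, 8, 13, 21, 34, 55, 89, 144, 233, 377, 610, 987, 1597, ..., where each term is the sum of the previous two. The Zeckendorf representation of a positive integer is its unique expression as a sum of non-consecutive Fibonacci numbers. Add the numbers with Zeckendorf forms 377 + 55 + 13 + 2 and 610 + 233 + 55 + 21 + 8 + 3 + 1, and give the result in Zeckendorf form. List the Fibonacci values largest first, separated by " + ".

987 + 377 + 13 + 1

The two numbers are 447 and 931, so their sum is 1378.
Greedy algorithm:
take 987 (≤ 1378); 1378 − 987 = 391
take 377 (≤ 391); 391 − 377 = 14
take 13 (≤ 14); 14 − 13 = 1
take 1 (≤ 1); 1 − 1 = 0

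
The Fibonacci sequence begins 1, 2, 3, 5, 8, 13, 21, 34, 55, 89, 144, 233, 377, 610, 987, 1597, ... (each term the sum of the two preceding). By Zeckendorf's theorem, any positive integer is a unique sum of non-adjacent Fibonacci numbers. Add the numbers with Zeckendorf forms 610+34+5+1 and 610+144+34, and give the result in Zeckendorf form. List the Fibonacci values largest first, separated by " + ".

The two numbers are 650 and 788, so their sum is 1438.
1438: greatest Fibonacci not exceeding it is 987, leaving 451
451: greatest Fibonacci not exceeding it is 377, leaving 74
74: greatest Fibonacci not exceeding it is 55, leaving 19
19: greatest Fibonacci not exceeding it is 13, leaving 6
6: greatest Fibonacci not exceeding it is 5, leaving 1
1: greatest Fibonacci not exceeding it is 1, leaving 0

987 + 377 + 55 + 13 + 5 + 1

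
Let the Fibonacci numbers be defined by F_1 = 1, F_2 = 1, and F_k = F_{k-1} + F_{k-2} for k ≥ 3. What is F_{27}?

196418

Iterating the recurrence up to F_{23} = 28657 and F_{22} = 17711:
F_{24} = F_{23} + F_{22} = 28657 + 17711 = 46368
F_{25} = F_{24} + F_{23} = 46368 + 28657 = 75025
F_{26} = F_{25} + F_{24} = 75025 + 46368 = 121393
F_{27} = F_{26} + F_{25} = 121393 + 75025 = 196418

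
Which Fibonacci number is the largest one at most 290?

233 ≤ 290 < 377, so the largest Fibonacci number not exceeding 290 is 233.

233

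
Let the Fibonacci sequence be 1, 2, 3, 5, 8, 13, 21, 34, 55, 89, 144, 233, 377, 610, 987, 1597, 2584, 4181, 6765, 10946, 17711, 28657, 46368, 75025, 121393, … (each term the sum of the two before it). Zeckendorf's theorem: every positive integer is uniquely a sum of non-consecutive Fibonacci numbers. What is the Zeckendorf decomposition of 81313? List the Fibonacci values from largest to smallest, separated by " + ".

81313: greatest Fibonacci not exceeding it is 75025, leaving 6288
6288: greatest Fibonacci not exceeding it is 4181, leaving 2107
2107: greatest Fibonacci not exceeding it is 1597, leaving 510
510: greatest Fibonacci not exceeding it is 377, leaving 133
133: greatest Fibonacci not exceeding it is 89, leaving 44
44: greatest Fibonacci not exceeding it is 34, leaving 10
10: greatest Fibonacci not exceeding it is 8, leaving 2
2: greatest Fibonacci not exceeding it is 2, leaving 0
So 81313 = 75025 + 4181 + 1597 + 377 + 89 + 34 + 8 + 2, with no two terms consecutive in the sequence.

75025 + 4181 + 1597 + 377 + 89 + 34 + 8 + 2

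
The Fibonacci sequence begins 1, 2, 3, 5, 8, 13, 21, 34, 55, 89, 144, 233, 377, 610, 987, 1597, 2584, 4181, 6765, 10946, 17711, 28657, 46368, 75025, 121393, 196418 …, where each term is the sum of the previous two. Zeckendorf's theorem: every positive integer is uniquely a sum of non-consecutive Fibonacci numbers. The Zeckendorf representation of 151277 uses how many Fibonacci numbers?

Greedily peel off the largest Fibonacci term at each step:
subtract 121393 from 151277: 29884 remains
subtract 28657 from 29884: 1227 remains
subtract 987 from 1227: 240 remains
subtract 233 from 240: 7 remains
subtract 5 from 7: 2 remains
subtract 2 from 2: 0 remains
151277 = 121393 + 28657 + 987 + 233 + 5 + 2, which has 6 terms.

6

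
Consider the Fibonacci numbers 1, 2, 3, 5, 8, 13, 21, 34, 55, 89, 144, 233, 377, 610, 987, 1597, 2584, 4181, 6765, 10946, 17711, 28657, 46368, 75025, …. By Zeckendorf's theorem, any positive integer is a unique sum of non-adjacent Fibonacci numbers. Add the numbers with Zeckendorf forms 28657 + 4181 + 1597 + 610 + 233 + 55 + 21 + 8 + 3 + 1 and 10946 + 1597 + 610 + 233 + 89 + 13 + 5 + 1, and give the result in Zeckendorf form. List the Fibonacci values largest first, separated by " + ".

46368 + 1597 + 610 + 233 + 34 + 13 + 5

The two numbers are 35366 and 13494, so their sum is 48860.
Greedily peel off the largest Fibonacci term at each step:
subtract 46368 from 48860: 2492 remains
subtract 1597 from 2492: 895 remains
subtract 610 from 895: 285 remains
subtract 233 from 285: 52 remains
subtract 34 from 52: 18 remains
subtract 13 from 18: 5 remains
subtract 5 from 5: 0 remains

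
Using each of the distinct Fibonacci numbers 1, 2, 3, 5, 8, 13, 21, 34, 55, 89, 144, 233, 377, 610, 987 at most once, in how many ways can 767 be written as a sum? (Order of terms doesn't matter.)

767 = 610+144+13 = 610+144+8+5 = 610+89+55+13 = 377+233+144+13 = 610+144+8+3+2 = … (13 more), for 18 in all.

18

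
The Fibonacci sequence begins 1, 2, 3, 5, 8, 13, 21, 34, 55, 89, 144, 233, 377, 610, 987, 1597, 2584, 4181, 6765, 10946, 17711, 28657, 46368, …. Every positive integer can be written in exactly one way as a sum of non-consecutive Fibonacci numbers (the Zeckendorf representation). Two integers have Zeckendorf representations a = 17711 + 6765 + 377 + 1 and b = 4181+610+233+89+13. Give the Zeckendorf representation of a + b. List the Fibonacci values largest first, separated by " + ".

28657 + 987 + 233 + 89 + 13 + 1

The two numbers are 24854 and 5126, so their sum is 29980.
Repeatedly subtract the largest Fibonacci number that fits:
subtract 28657 from 29980: 1323 remains
subtract 987 from 1323: 336 remains
subtract 233 from 336: 103 remains
subtract 89 from 103: 14 remains
subtract 13 from 14: 1 remains
subtract 1 from 1: 0 remains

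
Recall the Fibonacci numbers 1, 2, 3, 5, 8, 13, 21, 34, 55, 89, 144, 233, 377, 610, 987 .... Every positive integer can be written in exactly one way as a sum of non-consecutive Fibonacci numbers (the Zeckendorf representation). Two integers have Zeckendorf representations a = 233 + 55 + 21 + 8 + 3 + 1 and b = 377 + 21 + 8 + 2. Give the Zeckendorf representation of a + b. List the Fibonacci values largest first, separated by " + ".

The two numbers are 321 and 408, so their sum is 729.
Greedily peel off the largest Fibonacci term at each step:
largest Fibonacci ≤ 729 is 610; 729 − 610 = 119
largest Fibonacci ≤ 119 is 89; 119 − 89 = 30
largest Fibonacci ≤ 30 is 21; 30 − 21 = 9
largest Fibonacci ≤ 9 is 8; 9 − 8 = 1
largest Fibonacci ≤ 1 is 1; 1 − 1 = 0

610 + 89 + 21 + 8 + 1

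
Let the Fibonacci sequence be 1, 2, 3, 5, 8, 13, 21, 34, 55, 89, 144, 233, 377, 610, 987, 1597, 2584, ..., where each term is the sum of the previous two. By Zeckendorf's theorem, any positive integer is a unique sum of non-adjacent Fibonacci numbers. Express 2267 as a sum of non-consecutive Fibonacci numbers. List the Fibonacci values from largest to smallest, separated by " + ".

Greedy algorithm:
2267: greatest Fibonacci not exceeding it is 1597, leaving 670
670: greatest Fibonacci not exceeding it is 610, leaving 60
60: greatest Fibonacci not exceeding it is 55, leaving 5
5: greatest Fibonacci not exceeding it is 5, leaving 0
So 2267 = 1597 + 610 + 55 + 5, with no two terms consecutive in the sequence.

1597 + 610 + 55 + 5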